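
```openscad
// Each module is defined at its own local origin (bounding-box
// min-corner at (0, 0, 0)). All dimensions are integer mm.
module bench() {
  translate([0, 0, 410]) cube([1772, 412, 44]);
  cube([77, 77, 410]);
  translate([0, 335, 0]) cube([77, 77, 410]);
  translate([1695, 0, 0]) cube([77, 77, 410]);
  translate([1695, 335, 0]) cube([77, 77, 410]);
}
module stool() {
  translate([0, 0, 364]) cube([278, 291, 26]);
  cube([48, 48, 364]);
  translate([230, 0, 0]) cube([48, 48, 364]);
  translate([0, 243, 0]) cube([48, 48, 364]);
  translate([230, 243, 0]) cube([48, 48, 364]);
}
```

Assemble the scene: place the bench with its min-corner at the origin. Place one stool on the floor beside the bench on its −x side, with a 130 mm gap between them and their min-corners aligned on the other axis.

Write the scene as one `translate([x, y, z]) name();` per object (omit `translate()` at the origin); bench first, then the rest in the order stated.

bench();
translate([-408, 0, 0]) stool();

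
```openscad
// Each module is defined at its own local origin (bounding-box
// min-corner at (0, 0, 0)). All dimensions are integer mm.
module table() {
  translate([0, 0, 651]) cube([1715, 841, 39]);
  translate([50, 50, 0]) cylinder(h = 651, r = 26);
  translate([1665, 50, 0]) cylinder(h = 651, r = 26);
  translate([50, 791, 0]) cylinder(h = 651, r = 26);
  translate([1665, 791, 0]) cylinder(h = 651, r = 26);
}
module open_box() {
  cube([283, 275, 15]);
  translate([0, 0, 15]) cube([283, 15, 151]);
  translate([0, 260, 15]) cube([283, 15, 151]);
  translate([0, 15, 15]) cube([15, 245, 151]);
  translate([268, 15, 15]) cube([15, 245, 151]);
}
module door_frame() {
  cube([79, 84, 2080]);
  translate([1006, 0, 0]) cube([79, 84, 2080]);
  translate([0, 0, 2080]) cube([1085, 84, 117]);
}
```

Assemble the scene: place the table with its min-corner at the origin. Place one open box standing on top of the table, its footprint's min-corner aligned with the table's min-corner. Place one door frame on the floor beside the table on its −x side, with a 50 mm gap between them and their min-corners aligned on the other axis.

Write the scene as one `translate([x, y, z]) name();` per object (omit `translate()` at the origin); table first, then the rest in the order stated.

table();
translate([0, 0, 690]) open_box();
translate([-1135, 0, 0]) door_frame();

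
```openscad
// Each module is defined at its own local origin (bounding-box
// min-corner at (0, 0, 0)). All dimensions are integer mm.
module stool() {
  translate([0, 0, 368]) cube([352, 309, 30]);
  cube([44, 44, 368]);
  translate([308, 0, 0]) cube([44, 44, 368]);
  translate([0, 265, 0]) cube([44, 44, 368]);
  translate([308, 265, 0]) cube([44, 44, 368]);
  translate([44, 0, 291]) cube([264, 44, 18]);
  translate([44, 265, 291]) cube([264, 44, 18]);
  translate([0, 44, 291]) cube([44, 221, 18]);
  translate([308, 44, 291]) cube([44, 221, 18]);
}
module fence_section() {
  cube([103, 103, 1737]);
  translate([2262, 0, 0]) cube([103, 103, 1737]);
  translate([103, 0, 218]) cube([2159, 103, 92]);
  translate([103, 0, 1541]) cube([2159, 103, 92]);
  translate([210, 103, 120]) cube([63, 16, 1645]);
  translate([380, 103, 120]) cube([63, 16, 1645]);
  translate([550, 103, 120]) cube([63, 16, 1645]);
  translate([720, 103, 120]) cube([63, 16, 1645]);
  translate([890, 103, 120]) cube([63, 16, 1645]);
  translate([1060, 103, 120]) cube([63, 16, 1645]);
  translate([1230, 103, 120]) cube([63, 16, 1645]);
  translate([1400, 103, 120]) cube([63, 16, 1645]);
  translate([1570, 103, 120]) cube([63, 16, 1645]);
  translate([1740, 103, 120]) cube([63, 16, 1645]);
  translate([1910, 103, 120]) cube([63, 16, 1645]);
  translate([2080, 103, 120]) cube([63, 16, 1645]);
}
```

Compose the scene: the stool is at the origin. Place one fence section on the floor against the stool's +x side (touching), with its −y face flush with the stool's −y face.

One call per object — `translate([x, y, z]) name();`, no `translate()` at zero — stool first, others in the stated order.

stool();
translate([352, 0, 0]) fence_section();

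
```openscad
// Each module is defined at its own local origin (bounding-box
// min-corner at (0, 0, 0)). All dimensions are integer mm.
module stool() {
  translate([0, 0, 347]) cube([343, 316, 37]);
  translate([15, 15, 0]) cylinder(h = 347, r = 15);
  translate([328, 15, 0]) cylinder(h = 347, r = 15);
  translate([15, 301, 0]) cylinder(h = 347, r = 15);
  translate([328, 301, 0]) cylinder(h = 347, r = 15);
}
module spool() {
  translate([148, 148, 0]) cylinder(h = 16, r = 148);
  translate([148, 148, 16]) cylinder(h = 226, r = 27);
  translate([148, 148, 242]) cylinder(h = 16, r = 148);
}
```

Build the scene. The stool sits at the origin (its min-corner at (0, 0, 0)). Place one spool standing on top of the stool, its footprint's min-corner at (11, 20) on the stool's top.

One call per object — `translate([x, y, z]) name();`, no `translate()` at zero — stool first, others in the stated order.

stool();
translate([11, 20, 384]) spool();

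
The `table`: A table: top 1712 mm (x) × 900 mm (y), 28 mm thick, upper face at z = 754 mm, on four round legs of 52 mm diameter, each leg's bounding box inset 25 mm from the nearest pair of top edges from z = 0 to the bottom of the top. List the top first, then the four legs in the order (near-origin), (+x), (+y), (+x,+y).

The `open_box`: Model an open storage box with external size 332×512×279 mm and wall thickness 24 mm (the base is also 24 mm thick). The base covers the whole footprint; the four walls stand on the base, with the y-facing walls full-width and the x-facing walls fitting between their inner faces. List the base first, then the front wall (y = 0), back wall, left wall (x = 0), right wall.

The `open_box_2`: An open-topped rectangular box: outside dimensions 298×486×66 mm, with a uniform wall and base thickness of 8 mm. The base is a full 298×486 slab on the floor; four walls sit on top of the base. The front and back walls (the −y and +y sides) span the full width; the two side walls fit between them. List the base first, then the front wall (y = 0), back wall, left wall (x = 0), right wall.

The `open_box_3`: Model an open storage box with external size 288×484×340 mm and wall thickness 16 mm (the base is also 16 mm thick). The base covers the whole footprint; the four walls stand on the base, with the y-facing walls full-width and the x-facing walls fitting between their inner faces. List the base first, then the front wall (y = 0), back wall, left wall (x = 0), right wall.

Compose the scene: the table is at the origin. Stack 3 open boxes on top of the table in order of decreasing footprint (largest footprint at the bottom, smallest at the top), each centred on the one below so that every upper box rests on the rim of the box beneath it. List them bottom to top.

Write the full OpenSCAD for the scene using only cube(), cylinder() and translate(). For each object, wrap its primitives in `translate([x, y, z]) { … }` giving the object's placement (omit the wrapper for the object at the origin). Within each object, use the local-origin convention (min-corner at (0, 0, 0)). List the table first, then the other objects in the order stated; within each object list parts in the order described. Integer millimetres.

translate([0, 0, 726]) cube([1712, 900, 28]);
translate([51, 51, 0]) cylinder(h = 726, r = 26);
translate([1661, 51, 0]) cylinder(h = 726, r = 26);
translate([51, 849, 0]) cylinder(h = 726, r = 26);
translate([1661, 849, 0]) cylinder(h = 726, r = 26);
translate([690, 194, 754]) {
  cube([332, 512, 24]);
  translate([0, 0, 24]) cube([332, 24, 255]);
  translate([0, 488, 24]) cube([332, 24, 255]);
  translate([0, 24, 24]) cube([24, 464, 255]);
  translate([308, 24, 24]) cube([24, 464, 255]);
}
translate([707, 207, 1033]) {
  cube([298, 486, 8]);
  translate([0, 0, 8]) cube([298, 8, 58]);
  translate([0, 478, 8]) cube([298, 8, 58]);
  translate([0, 8, 8]) cube([8, 470, 58]);
  translate([290, 8, 8]) cube([8, 470, 58]);
}
translate([712, 208, 1099]) {
  cube([288, 484, 16]);
  translate([0, 0, 16]) cube([288, 16, 324]);
  translate([0, 468, 16]) cube([288, 16, 324]);
  translate([0, 16, 16]) cube([16, 452, 324]);
  translate([272, 16, 16]) cube([16, 452, 324]);
}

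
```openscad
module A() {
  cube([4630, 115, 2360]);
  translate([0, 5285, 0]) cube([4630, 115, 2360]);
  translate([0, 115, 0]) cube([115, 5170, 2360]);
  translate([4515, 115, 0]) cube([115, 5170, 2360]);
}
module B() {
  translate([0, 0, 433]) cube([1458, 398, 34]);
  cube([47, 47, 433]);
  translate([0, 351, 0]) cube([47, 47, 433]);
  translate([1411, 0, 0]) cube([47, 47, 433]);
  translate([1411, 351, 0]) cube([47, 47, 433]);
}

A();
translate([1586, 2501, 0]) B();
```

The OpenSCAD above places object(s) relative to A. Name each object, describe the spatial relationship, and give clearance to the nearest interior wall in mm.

A is a house frame. B is a bench. The bench sits inside the house frame, centred. The clearance to the nearest interior wall is 1471 mm.

Clearances: x = 1471, y = 2386; minimum 1471 mm.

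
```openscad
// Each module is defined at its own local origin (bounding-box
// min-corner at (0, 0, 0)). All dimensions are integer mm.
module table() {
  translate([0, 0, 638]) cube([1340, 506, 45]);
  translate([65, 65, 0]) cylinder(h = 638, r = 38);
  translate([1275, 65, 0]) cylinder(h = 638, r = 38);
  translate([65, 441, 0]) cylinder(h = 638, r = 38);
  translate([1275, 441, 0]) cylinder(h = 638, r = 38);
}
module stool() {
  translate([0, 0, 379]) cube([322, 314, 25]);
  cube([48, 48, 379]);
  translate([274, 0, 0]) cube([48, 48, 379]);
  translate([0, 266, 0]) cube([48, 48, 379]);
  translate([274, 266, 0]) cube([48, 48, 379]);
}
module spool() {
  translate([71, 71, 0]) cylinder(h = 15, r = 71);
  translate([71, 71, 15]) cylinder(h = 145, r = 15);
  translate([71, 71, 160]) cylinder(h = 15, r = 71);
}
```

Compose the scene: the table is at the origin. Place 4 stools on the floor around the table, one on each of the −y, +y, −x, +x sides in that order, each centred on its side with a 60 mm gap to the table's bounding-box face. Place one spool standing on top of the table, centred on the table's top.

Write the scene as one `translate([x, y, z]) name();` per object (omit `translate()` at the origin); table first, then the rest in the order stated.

table();
translate([509, -374, 0]) stool();
translate([509, 566, 0]) stool();
translate([-382, 96, 0]) stool();
translate([1400, 96, 0]) stool();
translate([599, 182, 683]) spool();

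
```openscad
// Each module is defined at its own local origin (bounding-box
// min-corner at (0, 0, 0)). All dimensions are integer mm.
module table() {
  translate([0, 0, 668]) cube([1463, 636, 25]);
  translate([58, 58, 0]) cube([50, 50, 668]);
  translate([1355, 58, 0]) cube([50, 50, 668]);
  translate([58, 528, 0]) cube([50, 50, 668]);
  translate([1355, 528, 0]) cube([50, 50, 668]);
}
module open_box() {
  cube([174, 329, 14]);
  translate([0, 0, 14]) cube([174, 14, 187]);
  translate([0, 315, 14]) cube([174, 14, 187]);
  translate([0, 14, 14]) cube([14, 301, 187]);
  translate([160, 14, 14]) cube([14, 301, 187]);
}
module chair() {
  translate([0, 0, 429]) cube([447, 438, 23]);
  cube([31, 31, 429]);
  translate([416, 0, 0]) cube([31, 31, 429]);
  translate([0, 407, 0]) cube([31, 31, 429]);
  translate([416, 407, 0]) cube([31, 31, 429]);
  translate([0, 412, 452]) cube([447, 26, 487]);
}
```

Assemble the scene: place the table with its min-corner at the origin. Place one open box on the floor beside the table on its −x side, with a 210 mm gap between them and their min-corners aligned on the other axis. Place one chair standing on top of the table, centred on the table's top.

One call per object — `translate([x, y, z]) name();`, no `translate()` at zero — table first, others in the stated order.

table();
translate([-384, 0, 0]) open_box();
translate([508, 99, 693]) chair();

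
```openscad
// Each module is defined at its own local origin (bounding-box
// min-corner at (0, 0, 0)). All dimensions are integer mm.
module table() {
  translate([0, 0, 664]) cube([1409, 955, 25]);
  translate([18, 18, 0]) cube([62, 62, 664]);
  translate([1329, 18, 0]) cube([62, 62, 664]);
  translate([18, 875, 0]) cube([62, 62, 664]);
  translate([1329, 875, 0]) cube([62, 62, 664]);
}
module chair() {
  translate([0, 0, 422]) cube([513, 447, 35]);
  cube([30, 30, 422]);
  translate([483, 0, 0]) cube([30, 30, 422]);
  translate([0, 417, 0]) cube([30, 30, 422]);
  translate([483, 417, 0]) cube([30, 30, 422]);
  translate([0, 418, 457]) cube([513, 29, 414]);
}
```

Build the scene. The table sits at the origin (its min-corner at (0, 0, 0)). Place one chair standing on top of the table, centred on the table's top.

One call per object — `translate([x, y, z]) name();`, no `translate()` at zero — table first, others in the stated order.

table();
translate([448, 254, 689]) chair();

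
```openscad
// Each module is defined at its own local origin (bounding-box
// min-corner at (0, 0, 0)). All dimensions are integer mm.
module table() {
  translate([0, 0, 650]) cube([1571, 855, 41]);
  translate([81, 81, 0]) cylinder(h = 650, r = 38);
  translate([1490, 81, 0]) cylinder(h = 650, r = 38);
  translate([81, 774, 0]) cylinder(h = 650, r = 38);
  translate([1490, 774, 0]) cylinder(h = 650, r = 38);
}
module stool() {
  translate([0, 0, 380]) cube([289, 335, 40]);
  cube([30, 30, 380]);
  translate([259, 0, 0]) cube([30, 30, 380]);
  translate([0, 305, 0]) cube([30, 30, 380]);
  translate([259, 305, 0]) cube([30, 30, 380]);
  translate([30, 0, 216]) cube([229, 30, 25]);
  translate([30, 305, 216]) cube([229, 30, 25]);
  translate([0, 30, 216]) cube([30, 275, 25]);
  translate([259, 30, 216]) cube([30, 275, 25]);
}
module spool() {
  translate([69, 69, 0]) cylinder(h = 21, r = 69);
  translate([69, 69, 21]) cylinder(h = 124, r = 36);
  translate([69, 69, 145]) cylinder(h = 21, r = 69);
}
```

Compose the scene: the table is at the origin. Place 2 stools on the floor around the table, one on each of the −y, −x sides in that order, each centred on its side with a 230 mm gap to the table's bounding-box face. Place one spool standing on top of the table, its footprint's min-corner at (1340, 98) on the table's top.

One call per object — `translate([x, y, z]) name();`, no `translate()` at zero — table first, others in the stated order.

table();
translate([641, -565, 0]) stool();
translate([-519, 260, 0]) stool();
translate([1340, 98, 691]) spool();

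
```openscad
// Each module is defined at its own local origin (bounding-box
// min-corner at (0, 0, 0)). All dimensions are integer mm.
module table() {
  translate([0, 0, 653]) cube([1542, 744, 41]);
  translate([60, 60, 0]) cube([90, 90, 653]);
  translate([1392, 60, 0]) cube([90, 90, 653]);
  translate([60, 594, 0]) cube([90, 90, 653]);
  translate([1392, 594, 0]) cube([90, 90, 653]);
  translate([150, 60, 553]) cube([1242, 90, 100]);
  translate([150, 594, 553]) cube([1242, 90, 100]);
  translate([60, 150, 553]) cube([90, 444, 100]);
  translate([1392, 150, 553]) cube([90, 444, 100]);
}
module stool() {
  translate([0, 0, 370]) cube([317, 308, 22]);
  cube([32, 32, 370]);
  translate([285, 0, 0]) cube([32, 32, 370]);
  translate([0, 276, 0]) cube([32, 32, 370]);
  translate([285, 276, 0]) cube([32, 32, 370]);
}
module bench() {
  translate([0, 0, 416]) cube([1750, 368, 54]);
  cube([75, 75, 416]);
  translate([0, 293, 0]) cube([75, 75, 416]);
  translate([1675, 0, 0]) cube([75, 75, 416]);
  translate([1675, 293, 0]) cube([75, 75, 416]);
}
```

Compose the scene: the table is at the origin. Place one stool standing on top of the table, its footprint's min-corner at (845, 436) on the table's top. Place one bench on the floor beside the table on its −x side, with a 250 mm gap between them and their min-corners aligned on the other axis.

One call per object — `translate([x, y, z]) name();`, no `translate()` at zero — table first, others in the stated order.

table();
translate([845, 436, 694]) stool();
translate([-2000, 0, 0]) bench();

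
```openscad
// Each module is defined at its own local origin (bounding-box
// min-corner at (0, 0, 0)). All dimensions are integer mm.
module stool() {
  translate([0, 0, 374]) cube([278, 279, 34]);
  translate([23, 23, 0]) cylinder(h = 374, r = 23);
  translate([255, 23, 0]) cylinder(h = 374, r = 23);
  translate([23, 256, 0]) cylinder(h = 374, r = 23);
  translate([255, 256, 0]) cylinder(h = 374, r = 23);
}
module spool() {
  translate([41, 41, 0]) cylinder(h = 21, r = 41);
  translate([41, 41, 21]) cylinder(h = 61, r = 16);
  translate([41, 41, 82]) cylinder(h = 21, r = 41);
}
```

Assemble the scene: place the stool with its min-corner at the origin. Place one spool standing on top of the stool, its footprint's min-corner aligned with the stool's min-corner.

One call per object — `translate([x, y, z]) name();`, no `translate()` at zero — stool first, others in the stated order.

stool();
translate([0, 0, 408]) spool();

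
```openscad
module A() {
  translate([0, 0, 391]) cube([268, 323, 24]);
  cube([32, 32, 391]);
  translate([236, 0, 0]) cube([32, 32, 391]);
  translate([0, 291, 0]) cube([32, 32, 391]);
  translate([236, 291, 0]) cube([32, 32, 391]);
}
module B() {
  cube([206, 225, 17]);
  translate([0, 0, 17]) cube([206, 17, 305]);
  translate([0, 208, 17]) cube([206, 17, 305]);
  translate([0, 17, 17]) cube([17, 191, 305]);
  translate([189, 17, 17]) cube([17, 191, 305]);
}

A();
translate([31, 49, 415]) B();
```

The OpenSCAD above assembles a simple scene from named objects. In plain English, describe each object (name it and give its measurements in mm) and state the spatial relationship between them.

A is a four-legged stool. The seat is 268×323 mm, 24 mm thick, top at z = 415 mm. It stands on four square legs, each 32×32 mm in cross-section, from z = 0 to the seat underside, each flush with a corner of the seat.

B is an open storage box with external size 206×225×322 mm and wall thickness 17 mm (the base is also 17 mm thick). The base covers the whole footprint; the four walls stand on the base, with the y-facing walls full-width and the x-facing walls fitting between their inner faces.

The open box is on top of the stool, centred.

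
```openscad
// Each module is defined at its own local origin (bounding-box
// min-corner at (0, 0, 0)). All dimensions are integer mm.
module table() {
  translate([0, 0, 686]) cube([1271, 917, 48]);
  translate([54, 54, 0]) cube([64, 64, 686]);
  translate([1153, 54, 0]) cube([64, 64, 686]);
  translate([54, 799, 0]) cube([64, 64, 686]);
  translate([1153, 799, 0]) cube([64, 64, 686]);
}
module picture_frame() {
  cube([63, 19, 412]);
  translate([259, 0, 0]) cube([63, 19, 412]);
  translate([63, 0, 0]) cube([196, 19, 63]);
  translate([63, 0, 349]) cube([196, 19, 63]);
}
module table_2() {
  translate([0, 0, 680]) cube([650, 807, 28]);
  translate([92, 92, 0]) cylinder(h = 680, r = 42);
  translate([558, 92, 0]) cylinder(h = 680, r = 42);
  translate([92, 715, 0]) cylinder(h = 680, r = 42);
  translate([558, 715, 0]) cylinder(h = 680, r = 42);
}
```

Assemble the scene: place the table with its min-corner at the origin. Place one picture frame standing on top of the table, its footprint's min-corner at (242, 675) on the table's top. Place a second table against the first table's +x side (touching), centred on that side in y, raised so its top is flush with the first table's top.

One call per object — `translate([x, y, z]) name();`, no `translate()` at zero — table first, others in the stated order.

table();
translate([242, 675, 734]) picture_frame();
translate([1271, 55, 26]) table_2();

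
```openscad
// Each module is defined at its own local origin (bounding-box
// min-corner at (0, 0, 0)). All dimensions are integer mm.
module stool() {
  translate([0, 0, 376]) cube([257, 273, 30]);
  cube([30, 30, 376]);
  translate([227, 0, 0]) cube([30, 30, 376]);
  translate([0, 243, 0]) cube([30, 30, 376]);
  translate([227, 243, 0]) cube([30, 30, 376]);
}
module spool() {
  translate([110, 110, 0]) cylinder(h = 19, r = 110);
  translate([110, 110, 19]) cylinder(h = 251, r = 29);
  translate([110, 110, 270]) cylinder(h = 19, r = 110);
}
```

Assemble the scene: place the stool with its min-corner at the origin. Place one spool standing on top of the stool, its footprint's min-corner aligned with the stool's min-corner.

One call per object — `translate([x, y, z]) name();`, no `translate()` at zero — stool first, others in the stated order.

stool();
translate([0, 0, 406]) spool();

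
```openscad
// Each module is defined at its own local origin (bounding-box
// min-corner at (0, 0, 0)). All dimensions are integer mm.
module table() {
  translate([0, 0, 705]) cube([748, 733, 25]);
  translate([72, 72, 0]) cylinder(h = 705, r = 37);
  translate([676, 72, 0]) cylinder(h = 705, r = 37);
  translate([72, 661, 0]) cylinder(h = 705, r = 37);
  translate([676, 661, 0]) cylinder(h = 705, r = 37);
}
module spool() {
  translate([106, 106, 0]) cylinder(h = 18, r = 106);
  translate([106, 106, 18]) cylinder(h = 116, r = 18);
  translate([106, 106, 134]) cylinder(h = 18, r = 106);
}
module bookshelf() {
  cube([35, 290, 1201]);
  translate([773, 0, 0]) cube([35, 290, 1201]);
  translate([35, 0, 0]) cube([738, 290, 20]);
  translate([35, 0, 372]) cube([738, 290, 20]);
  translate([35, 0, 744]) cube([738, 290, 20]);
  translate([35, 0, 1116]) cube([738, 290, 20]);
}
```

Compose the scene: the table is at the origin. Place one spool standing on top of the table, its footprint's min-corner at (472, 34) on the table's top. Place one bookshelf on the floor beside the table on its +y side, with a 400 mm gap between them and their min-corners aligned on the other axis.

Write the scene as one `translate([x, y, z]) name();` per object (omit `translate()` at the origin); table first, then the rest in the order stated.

table();
translate([472, 34, 730]) spool();
translate([0, 1133, 0]) bookshelf();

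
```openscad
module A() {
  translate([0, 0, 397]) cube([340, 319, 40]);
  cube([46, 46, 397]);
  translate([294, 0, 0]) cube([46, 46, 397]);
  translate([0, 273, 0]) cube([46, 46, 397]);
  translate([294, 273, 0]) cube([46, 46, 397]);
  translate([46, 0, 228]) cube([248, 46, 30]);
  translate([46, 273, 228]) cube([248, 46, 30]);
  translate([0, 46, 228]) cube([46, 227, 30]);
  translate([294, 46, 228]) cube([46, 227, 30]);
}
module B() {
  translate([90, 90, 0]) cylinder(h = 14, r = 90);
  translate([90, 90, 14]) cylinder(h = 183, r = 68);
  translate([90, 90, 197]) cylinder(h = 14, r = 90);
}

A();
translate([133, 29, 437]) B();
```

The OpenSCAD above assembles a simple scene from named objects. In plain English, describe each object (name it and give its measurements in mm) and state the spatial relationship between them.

A is a four-legged stool. The seat is 340×319 mm, 40 mm thick, top at z = 437 mm. It stands on four square legs, each 46×46 mm in cross-section, from z = 0 to the seat underside, each flush with a corner of the seat. Four stretchers, 46 mm wide and 30 mm tall, connect adjacent legs with their undersides at z = 228 mm, each running between the inner faces of the legs it joins and aligned with the legs' outer faces on the other axis.

B is a spool: two coaxial disc flanges of radius 90 mm and thickness 14 mm, joined by a core cylinder of radius 68 mm and height 183 mm. The lower flange rests on z = 0 and the three cylinders share a vertical axis.

The spool is on top of the stool.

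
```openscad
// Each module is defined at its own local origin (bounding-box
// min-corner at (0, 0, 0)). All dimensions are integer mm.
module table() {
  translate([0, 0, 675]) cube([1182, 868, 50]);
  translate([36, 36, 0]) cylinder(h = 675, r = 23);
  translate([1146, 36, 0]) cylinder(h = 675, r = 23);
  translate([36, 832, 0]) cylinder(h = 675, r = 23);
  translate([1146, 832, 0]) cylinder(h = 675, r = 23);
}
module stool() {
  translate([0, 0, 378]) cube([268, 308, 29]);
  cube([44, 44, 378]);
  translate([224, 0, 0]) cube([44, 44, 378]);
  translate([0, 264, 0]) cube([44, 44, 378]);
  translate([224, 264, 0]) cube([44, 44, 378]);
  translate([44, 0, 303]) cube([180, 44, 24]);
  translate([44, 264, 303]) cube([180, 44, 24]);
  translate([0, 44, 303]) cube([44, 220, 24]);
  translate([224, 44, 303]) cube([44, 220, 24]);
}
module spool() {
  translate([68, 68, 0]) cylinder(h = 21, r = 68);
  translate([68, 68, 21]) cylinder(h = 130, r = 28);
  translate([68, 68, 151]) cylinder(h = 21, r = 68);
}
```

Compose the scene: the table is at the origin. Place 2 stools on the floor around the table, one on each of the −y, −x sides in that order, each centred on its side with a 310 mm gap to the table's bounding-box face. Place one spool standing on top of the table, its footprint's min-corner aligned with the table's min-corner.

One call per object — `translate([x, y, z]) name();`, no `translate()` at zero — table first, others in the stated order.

table();
translate([457, -618, 0]) stool();
translate([-578, 280, 0]) stool();
translate([0, 0, 725]) spool();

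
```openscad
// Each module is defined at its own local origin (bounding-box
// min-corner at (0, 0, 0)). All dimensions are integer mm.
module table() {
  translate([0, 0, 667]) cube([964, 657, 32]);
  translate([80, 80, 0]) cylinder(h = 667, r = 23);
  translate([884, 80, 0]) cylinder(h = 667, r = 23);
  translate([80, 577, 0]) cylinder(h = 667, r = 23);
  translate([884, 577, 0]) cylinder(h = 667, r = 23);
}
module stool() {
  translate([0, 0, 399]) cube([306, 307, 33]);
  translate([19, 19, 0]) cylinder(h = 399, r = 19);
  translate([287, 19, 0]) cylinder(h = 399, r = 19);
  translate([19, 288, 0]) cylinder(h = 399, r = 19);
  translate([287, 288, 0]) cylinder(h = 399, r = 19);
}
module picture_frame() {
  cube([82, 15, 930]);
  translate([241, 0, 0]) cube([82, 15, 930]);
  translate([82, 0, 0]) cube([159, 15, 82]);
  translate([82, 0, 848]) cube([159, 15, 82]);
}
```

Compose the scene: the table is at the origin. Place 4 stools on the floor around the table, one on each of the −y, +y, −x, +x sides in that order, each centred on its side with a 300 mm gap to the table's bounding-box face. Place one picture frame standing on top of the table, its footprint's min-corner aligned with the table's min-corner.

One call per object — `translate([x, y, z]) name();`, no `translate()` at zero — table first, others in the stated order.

table();
translate([329, -607, 0]) stool();
translate([329, 957, 0]) stool();
translate([-606, 175, 0]) stool();
translate([1264, 175, 0]) stool();
translate([0, 0, 699]) picture_frame();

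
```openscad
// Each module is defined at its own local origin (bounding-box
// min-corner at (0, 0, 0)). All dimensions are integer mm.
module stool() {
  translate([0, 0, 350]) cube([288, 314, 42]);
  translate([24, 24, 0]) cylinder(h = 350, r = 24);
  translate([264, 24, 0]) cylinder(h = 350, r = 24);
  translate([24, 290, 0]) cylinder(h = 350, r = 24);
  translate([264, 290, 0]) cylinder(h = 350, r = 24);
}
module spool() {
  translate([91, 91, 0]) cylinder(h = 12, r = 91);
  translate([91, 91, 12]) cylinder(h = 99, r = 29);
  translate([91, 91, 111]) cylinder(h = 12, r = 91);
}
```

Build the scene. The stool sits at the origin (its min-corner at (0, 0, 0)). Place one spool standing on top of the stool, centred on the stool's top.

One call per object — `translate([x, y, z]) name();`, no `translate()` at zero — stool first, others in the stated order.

stool();
translate([53, 66, 392]) spool();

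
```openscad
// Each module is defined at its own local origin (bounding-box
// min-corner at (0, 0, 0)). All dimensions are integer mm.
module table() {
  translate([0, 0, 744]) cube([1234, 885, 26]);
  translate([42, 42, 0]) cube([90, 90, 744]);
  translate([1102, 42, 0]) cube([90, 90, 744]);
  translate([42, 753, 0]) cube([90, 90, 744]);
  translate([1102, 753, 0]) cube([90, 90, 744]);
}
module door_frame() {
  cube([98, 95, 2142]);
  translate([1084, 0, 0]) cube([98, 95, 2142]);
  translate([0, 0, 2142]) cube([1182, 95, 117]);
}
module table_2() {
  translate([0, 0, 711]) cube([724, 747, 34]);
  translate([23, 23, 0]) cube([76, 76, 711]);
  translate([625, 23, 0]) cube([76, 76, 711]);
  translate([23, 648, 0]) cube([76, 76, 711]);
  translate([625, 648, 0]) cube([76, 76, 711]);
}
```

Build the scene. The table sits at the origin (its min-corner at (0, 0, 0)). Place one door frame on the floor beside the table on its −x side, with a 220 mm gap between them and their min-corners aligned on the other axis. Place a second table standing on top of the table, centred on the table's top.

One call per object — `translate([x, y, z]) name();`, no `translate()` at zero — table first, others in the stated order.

table();
translate([-1402, 0, 0]) door_frame();
translate([255, 69, 770]) table_2();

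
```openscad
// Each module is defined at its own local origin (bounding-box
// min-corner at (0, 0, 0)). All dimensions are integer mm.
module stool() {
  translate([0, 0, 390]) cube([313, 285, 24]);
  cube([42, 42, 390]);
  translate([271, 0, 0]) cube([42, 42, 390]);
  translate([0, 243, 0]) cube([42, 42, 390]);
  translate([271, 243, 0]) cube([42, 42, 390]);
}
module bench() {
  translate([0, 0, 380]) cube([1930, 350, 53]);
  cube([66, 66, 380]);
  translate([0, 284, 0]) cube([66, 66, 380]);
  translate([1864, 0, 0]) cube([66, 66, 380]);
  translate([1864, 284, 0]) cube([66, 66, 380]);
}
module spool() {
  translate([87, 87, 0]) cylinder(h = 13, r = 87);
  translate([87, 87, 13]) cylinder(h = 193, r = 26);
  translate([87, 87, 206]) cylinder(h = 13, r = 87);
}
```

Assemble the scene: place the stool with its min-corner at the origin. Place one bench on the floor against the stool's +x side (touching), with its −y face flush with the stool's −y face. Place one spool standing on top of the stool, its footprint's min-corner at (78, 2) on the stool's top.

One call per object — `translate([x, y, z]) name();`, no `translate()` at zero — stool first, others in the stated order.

stool();
translate([313, 0, 0]) bench();
translate([78, 2, 414]) spool();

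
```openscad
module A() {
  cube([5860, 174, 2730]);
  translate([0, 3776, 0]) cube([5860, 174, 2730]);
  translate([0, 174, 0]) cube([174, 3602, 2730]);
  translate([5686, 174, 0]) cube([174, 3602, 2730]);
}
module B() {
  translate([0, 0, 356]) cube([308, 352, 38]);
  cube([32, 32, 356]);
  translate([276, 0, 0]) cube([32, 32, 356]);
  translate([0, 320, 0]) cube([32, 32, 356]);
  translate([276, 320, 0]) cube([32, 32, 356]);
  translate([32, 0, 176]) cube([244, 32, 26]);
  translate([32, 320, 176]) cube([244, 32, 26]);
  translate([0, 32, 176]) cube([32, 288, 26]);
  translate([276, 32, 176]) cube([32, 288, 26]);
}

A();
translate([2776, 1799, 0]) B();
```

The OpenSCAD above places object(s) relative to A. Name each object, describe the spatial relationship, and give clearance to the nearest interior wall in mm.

A is a house frame. B is a stool. The stool sits inside the house frame, centred. The clearance to the nearest interior wall is 1625 mm.

Clearances: x = 2602, y = 1625; minimum 1625 mm.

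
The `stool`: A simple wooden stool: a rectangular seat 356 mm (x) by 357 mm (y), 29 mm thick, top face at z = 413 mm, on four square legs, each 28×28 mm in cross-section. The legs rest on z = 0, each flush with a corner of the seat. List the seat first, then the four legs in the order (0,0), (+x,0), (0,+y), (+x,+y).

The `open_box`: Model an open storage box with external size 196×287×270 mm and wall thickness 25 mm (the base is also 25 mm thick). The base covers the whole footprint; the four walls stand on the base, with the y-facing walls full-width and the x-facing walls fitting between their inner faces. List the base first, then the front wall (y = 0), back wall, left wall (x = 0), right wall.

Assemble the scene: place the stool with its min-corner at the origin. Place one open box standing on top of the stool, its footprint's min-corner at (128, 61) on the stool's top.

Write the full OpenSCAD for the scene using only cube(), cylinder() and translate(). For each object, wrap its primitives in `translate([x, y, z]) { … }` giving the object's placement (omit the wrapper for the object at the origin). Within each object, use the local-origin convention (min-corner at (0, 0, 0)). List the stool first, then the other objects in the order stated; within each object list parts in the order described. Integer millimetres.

translate([0, 0, 384]) cube([356, 357, 29]);
cube([28, 28, 384]);
translate([328, 0, 0]) cube([28, 28, 384]);
translate([0, 329, 0]) cube([28, 28, 384]);
translate([328, 329, 0]) cube([28, 28, 384]);
translate([128, 61, 413]) {
  cube([196, 287, 25]);
  translate([0, 0, 25]) cube([196, 25, 245]);
  translate([0, 262, 25]) cube([196, 25, 245]);
  translate([0, 25, 25]) cube([25, 237, 245]);
  translate([171, 25, 25]) cube([25, 237, 245]);
}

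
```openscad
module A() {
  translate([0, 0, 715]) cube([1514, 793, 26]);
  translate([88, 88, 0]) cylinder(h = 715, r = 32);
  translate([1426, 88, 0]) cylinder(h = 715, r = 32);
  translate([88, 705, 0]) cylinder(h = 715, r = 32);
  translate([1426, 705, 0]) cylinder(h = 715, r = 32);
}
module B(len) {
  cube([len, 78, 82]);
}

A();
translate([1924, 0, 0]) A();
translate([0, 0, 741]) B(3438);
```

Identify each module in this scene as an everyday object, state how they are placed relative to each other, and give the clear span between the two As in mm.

A is a table. B is a beam. A beam spans the tops of two tables. The clear span between the two tables is 410 mm.

Second table starts at x = 1924; first ends at x = 1514; clear span = 1924 − 1514 = 410 mm.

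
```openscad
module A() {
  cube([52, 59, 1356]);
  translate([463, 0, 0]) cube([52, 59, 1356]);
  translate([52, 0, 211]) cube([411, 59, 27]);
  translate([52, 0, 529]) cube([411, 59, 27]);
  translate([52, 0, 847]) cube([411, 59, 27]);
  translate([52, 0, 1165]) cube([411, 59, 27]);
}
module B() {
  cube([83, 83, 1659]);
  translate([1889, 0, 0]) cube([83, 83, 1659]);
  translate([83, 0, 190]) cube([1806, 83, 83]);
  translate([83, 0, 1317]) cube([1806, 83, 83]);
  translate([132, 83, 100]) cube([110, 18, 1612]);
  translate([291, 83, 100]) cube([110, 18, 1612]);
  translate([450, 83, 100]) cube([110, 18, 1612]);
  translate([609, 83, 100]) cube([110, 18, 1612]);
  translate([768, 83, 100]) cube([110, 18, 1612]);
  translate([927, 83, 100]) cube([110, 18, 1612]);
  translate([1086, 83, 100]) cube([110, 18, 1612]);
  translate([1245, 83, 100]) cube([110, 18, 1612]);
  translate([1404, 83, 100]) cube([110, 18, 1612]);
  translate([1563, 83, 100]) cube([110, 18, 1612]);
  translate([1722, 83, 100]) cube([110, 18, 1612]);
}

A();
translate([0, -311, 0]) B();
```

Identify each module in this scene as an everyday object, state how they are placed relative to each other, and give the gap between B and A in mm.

The fence section's nearest face is 210 mm from the ladder's −y face.

A is a ladder. B is a fence section. The fence section is on the floor beside the ladder on its −y side. The gap between the fence section and the ladder is 210 mm.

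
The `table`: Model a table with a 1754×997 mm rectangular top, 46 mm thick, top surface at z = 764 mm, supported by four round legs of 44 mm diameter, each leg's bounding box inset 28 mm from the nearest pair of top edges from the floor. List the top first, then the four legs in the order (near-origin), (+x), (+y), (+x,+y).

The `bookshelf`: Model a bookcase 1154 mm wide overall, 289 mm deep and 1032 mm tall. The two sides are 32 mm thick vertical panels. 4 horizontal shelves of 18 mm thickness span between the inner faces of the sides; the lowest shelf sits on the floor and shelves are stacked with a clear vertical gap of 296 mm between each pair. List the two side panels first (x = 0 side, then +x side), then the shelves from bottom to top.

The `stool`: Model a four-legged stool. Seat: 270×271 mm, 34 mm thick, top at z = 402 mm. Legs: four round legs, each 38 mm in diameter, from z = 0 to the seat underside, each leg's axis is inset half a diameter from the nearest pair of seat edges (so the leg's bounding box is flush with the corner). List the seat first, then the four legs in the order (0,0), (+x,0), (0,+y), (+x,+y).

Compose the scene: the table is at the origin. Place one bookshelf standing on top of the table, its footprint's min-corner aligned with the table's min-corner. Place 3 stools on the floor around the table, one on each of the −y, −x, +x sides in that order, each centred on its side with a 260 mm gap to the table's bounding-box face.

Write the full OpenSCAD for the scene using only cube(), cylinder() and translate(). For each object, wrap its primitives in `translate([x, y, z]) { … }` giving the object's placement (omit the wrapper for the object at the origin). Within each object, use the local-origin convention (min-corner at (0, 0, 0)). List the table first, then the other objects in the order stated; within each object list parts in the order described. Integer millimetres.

translate([0, 0, 718]) cube([1754, 997, 46]);
translate([50, 50, 0]) cylinder(h = 718, r = 22);
translate([1704, 50, 0]) cylinder(h = 718, r = 22);
translate([50, 947, 0]) cylinder(h = 718, r = 22);
translate([1704, 947, 0]) cylinder(h = 718, r = 22);
translate([0, 0, 764]) {
  cube([32, 289, 1032]);
  translate([1122, 0, 0]) cube([32, 289, 1032]);
  translate([32, 0, 0]) cube([1090, 289, 18]);
  translate([32, 0, 314]) cube([1090, 289, 18]);
  translate([32, 0, 628]) cube([1090, 289, 18]);
  translate([32, 0, 942]) cube([1090, 289, 18]);
}
translate([742, -531, 0]) {
  translate([0, 0, 368]) cube([270, 271, 34]);
  translate([19, 19, 0]) cylinder(h = 368, r = 19);
  translate([251, 19, 0]) cylinder(h = 368, r = 19);
  translate([19, 252, 0]) cylinder(h = 368, r = 19);
  translate([251, 252, 0]) cylinder(h = 368, r = 19);
}
translate([-530, 363, 0]) {
  translate([0, 0, 368]) cube([270, 271, 34]);
  translate([19, 19, 0]) cylinder(h = 368, r = 19);
  translate([251, 19, 0]) cylinder(h = 368, r = 19);
  translate([19, 252, 0]) cylinder(h = 368, r = 19);
  translate([251, 252, 0]) cylinder(h = 368, r = 19);
}
translate([2014, 363, 0]) {
  translate([0, 0, 368]) cube([270, 271, 34]);
  translate([19, 19, 0]) cylinder(h = 368, r = 19);
  translate([251, 19, 0]) cylinder(h = 368, r = 19);
  translate([19, 252, 0]) cylinder(h = 368, r = 19);
  translate([251, 252, 0]) cylinder(h = 368, r = 19);
}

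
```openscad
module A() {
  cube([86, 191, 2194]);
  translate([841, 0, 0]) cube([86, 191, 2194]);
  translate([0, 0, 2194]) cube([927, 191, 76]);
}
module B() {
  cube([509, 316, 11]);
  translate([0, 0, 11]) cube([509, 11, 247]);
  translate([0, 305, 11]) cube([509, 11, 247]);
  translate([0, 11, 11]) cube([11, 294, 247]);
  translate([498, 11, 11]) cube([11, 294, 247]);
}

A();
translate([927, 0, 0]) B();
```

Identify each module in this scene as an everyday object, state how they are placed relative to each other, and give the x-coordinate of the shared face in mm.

The door frame's +x face and the open box's −x face are both at x = 927 mm.

A is a door frame. B is an open box. The open box is against the door frame's +x side, with their −y faces flush. The x-coordinate of the shared face is 927 mm.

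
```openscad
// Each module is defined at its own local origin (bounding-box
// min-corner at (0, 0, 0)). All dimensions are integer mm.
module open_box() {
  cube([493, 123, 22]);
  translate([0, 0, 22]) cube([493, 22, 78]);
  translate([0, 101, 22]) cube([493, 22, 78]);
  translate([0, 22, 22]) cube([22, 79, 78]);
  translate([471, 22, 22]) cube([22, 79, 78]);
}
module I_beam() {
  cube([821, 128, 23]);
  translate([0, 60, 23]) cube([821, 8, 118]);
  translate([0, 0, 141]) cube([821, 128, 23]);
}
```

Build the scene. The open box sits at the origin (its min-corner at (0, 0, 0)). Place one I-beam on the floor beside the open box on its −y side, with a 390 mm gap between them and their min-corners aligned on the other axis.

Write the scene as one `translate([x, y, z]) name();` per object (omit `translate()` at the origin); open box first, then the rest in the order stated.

open_box();
translate([0, -518, 0]) I_beam();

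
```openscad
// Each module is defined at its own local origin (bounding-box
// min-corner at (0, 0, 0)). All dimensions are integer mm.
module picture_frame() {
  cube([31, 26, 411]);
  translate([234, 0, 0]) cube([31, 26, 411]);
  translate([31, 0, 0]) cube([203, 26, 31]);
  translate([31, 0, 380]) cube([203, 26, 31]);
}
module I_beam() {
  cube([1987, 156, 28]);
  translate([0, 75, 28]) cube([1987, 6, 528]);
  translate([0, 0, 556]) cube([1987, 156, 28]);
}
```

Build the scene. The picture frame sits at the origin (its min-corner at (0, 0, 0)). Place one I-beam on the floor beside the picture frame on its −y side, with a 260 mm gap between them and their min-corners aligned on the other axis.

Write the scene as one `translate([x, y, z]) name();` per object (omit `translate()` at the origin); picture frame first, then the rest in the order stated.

picture_frame();
translate([0, -416, 0]) I_beam();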